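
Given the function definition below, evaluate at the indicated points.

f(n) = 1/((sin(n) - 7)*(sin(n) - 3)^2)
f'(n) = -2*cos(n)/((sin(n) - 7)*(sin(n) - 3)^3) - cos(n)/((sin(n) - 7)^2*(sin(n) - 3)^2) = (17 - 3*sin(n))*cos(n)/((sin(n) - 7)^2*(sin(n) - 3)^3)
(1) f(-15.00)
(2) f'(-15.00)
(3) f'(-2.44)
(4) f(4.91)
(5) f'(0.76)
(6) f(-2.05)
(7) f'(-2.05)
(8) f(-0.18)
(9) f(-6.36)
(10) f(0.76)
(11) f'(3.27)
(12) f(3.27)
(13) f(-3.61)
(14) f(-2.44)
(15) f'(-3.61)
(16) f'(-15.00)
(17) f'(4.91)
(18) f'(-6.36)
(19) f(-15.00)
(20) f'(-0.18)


(1) = -0.01
(2) = 0.01
(3) = 0.01
(4) = -0.01
(5) = -0.02
(6) = -0.01
(7) = 0.00
(8) = -0.01
(9) = -0.01
(10) = -0.03
(11) = 0.01
(12) = -0.01
(13) = -0.02
(14) = -0.01
(15) = 0.02
(16) = 0.01
(17) = -0.00
(18) = -0.01
(19) = -0.01
(20) = -0.01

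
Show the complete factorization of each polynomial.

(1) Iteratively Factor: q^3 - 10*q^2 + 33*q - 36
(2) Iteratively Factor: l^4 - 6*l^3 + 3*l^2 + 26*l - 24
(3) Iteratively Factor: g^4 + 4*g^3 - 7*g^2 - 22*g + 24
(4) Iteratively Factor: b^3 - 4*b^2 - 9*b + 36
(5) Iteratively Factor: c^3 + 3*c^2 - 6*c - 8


(1) = (q - 4)*(q^2 - 6*q + 9) = (q - 4)*(q - 3)*(q - 3)
(2) = (l - 1)*(l^3 - 5*l^2 - 2*l + 24) = (l - 3)*(l - 1)*(l^2 - 2*l - 8) = (l - 4)*(l - 3)*(l - 1)*(l + 2)
(3) = (g + 3)*(g^3 + g^2 - 10*g + 8) = (g + 3)*(g + 4)*(g^2 - 3*g + 2) = (g - 1)*(g + 3)*(g + 4)*(g - 2)
(4) = (b - 4)*(b^2 - 9) = (b - 4)*(b + 3)*(b - 3)
(5) = (c + 1)*(c^2 + 2*c - 8) = (c + 1)*(c + 4)*(c - 2)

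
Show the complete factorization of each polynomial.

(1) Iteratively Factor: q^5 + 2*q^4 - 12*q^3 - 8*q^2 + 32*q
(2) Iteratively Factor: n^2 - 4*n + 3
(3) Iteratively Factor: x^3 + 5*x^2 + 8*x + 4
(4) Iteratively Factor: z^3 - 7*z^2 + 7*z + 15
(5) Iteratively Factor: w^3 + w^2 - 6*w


(1) = (q)*(q^4 + 2*q^3 - 12*q^2 - 8*q + 32) = q*(q - 2)*(q^3 + 4*q^2 - 4*q - 16) = q*(q - 2)*(q + 4)*(q^2 - 4) = q*(q - 2)*(q + 2)*(q + 4)*(q - 2)
(2) = (n - 3)*(n - 1)
(3) = (x + 2)*(x^2 + 3*x + 2) = (x + 2)^2*(x + 1)
(4) = (z + 1)*(z^2 - 8*z + 15) = (z - 3)*(z + 1)*(z - 5)
(5) = (w + 3)*(w^2 - 2*w) = (w - 2)*(w + 3)*(w)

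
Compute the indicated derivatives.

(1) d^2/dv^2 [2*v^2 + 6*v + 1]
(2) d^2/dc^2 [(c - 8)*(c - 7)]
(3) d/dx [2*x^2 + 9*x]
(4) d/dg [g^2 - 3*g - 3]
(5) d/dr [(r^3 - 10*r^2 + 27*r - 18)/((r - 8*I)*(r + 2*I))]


(1) = 4
(2) = 2
(3) = 4*x + 9
(4) = 2*g - 3
(5) = (r^4 - 12*I*r^3 + r^2*(21 + 60*I) - 284*r + 432 - 108*I)/(r^4 - 12*I*r^3 - 4*r^2 - 192*I*r + 256)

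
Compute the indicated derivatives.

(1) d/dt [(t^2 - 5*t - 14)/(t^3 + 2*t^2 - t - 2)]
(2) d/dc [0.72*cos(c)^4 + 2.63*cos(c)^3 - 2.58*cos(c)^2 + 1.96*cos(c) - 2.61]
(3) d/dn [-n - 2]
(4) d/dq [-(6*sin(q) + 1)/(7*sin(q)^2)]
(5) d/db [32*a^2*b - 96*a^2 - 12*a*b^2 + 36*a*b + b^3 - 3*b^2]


(1) = (-t^2 + 14*t - 1)/(t^4 - 2*t^2 + 1)
(2) = (-2.88*cos(c)^3 - 7.89*cos(c)^2 + 5.16*cos(c) - 1.96)*sin(c)
(3) = -1
(4) = 2*(3*sin(q) + 1)*cos(q)/(7*sin(q)^3)
(5) = 32*a^2 - 24*a*b + 36*a + 3*b^2 - 6*b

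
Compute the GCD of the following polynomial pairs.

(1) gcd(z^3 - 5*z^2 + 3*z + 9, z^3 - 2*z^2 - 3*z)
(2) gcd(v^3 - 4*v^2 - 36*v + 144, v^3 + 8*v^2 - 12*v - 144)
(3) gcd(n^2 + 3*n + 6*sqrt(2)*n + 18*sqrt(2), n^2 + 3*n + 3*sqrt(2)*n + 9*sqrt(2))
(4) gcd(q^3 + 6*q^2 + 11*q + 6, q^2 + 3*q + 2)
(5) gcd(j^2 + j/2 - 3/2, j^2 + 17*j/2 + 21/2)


(1) = gcd((z - 3)^2*(z + 1), z*(z - 3)*(z + 1)) = z^2 - 2*z - 3
(2) = v^2 + 2*v - 24
(3) = n + 3
(4) = q^2 + 3*q + 2
(5) = gcd((j - 1)*(j + 3/2), (j + 3/2)*(j + 7)) = j + 3/2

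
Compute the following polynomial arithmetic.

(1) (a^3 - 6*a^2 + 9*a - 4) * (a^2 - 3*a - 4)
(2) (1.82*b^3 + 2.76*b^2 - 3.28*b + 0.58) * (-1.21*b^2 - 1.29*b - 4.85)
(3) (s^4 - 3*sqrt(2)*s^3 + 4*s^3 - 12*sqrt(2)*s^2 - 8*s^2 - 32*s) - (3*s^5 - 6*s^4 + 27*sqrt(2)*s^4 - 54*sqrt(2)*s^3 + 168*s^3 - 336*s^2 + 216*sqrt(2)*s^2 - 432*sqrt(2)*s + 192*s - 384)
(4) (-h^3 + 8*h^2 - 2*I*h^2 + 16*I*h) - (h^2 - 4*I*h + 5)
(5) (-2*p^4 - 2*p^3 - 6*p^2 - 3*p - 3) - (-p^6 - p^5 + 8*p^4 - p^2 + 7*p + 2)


(1) = a^5 - 9*a^4 + 23*a^3 - 7*a^2 - 24*a + 16
(2) = -2.2022*b^5 - 5.6874*b^4 - 8.4186*b^3 - 9.8566*b^2 + 15.1598*b - 2.813
(3) = -3*s^5 - 27*sqrt(2)*s^4 + 7*s^4 - 164*s^3 + 51*sqrt(2)*s^3 - 228*sqrt(2)*s^2 + 328*s^2 - 224*s + 432*sqrt(2)*s + 384
(4) = -h^3 + 7*h^2 - 2*I*h^2 + 20*I*h - 5
(5) = p^6 + p^5 - 10*p^4 - 2*p^3 - 5*p^2 - 10*p - 5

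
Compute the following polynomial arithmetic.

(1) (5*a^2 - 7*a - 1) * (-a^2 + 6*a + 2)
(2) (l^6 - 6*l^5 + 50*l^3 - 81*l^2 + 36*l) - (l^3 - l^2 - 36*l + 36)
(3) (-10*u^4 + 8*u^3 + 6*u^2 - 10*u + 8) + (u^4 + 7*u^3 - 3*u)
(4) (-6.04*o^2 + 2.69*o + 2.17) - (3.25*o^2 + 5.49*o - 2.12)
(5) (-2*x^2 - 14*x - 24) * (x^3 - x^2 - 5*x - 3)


(1) = -5*a^4 + 37*a^3 - 31*a^2 - 20*a - 2
(2) = l^6 - 6*l^5 + 49*l^3 - 80*l^2 + 72*l - 36
(3) = -9*u^4 + 15*u^3 + 6*u^2 - 13*u + 8
(4) = -9.29*o^2 - 2.8*o + 4.29
(5) = -2*x^5 - 12*x^4 + 100*x^2 + 162*x + 72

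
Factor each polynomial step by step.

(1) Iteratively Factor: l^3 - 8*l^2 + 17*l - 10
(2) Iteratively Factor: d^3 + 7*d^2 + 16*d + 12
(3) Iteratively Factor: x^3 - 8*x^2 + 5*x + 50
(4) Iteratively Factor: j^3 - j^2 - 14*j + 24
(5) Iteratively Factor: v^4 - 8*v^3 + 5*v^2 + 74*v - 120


(1) = (l - 1)*(l^2 - 7*l + 10) = (l - 5)*(l - 1)*(l - 2)
(2) = (d + 2)*(d^2 + 5*d + 6) = (d + 2)*(d + 3)*(d + 2)
(3) = (x + 2)*(x^2 - 10*x + 25) = (x - 5)*(x + 2)*(x - 5)
(4) = (j - 2)*(j^2 + j - 12) = (j - 3)*(j - 2)*(j + 4)
(5) = (v - 5)*(v^3 - 3*v^2 - 10*v + 24) = (v - 5)*(v + 3)*(v^2 - 6*v + 8) = (v - 5)*(v - 2)*(v + 3)*(v - 4)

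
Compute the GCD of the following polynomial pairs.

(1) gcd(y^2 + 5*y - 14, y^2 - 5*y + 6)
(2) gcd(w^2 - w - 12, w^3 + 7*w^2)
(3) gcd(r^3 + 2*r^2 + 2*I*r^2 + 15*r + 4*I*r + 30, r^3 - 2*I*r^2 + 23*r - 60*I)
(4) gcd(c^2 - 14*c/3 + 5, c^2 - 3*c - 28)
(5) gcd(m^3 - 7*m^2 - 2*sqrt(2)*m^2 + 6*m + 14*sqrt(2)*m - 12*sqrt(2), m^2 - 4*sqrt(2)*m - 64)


(1) = y - 2
(2) = 1
(3) = r^2 + 2*I*r + 15
(4) = gcd((c - 3)*(c - 5/3), (c - 7)*(c + 4)) = 1
(5) = 1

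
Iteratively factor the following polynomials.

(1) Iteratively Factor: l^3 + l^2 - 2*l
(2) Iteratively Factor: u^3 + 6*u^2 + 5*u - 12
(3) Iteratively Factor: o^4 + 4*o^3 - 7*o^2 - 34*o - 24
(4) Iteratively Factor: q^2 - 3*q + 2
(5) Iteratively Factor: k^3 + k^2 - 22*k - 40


(1) = (l + 2)*(l^2 - l) = l*(l + 2)*(l - 1)
(2) = (u + 3)*(u^2 + 3*u - 4) = (u - 1)*(u + 3)*(u + 4)
(3) = (o + 2)*(o^3 + 2*o^2 - 11*o - 12) = (o - 3)*(o + 2)*(o^2 + 5*o + 4) = (o - 3)*(o + 1)*(o + 2)*(o + 4)
(4) = (q - 1)*(q - 2)
(5) = (k + 2)*(k^2 - k - 20) = (k + 2)*(k + 4)*(k - 5)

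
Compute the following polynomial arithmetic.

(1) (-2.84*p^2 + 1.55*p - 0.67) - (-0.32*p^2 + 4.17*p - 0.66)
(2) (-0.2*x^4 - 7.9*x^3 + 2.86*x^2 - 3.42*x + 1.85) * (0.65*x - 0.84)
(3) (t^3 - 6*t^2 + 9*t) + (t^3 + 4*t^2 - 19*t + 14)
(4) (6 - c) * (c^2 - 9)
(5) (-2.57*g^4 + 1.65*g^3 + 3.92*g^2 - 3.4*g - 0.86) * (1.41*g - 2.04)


(1) = -2.52*p^2 - 2.62*p - 0.01
(2) = -0.13*x^5 - 4.967*x^4 + 8.495*x^3 - 4.6254*x^2 + 4.0753*x - 1.554
(3) = 2*t^3 - 2*t^2 - 10*t + 14
(4) = -c^3 + 6*c^2 + 9*c - 54
(5) = -3.6237*g^5 + 7.5693*g^4 + 2.1612*g^3 - 12.7908*g^2 + 5.7234*g + 1.7544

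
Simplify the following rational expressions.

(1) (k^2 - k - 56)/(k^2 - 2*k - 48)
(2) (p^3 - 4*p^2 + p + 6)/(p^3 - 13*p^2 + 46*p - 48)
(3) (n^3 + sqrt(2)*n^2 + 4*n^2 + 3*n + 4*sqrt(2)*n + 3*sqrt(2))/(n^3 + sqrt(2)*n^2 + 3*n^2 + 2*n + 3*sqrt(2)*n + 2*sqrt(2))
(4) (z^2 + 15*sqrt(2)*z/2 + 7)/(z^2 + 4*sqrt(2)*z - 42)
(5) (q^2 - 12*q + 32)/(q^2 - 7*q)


(1) = (k + 7)/(k + 6)
(2) = (p + 1)/(p - 8)
(3) = (n + 3)/(n + 2)
(4) = (2*z + sqrt(2))/(2*z - 6*sqrt(2))
(5) = (q^2 - 12*q + 32)/(q^2 - 7*q)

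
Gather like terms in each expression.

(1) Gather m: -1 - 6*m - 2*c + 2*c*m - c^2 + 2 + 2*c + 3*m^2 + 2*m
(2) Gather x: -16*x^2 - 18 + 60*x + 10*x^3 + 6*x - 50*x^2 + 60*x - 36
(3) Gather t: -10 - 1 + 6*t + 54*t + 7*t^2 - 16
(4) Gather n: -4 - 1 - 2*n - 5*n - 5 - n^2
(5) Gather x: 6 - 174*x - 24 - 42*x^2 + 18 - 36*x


(1) = -c^2 + 3*m^2 + m*(2*c - 4) + 1
(2) = 10*x^3 - 66*x^2 + 126*x - 54
(3) = 7*t^2 + 60*t - 27
(4) = -n^2 - 7*n - 10
(5) = -42*x^2 - 210*x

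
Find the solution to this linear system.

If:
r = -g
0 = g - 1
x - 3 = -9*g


Then:
g = 1
r = -1
x = -6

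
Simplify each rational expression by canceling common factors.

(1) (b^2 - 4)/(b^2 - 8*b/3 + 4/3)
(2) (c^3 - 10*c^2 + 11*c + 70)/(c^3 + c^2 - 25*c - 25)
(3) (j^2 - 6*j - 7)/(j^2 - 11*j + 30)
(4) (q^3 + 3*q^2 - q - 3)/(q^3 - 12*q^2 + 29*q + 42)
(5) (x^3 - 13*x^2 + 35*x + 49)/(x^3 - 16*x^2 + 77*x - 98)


(1) = (3*b + 6)/(3*b - 2)
(2) = (c^2 - 5*c - 14)/(c^2 + 6*c + 5)
(3) = (j^2 - 6*j - 7)/(j^2 - 11*j + 30)
(4) = (q^2 + 2*q - 3)/(q^2 - 13*q + 42)
(5) = (x + 1)/(x - 2)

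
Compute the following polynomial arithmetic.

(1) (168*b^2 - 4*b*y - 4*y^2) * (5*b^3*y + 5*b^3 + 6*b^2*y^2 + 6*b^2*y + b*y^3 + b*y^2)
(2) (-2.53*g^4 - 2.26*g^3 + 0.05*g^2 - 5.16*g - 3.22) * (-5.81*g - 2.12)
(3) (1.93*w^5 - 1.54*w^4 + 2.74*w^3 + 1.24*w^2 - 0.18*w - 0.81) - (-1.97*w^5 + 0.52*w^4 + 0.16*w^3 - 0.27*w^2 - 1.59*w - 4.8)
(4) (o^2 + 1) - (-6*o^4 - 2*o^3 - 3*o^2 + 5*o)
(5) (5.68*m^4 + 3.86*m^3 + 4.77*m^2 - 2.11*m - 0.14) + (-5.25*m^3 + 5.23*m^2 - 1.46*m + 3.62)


(1) = 840*b^5*y + 840*b^5 + 988*b^4*y^2 + 988*b^4*y + 124*b^3*y^3 + 124*b^3*y^2 - 28*b^2*y^4 - 28*b^2*y^3 - 4*b*y^5 - 4*b*y^4
(2) = 14.6993*g^5 + 18.4942*g^4 + 4.5007*g^3 + 29.8736*g^2 + 29.6474*g + 6.8264
(3) = 3.9*w^5 - 2.06*w^4 + 2.58*w^3 + 1.51*w^2 + 1.41*w + 3.99
(4) = 6*o^4 + 2*o^3 + 4*o^2 - 5*o + 1
(5) = 5.68*m^4 - 1.39*m^3 + 10.0*m^2 - 3.57*m + 3.48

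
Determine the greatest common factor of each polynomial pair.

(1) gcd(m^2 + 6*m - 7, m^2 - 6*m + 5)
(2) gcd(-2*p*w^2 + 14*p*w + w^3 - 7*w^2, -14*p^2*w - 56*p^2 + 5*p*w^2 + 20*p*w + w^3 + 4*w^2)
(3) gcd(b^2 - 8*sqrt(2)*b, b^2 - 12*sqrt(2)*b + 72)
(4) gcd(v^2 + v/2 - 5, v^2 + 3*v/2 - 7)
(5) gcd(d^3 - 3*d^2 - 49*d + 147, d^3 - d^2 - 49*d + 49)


(1) = m - 1
(2) = gcd(w*(-2*p + w)*(w - 7), (-2*p + w)*(7*p + w)*(w + 4)) = 2*p - w
(3) = 1
(4) = v - 2
(5) = gcd((d - 7)*(d - 3)*(d + 7), (d - 7)*(d - 1)*(d + 7)) = d^2 - 49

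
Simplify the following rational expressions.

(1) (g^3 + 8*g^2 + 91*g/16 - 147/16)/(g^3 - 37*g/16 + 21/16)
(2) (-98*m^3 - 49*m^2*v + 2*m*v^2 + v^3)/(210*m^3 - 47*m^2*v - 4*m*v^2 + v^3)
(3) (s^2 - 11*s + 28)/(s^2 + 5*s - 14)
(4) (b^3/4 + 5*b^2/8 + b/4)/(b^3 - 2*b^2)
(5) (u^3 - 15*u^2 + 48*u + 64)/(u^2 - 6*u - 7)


(1) = (g + 7)/(g - 1)
(2) = (-14*m^2 - 5*m*v + v^2)/(30*m^2 - 11*m*v + v^2)
(3) = (s^2 - 11*s + 28)/(s^2 + 5*s - 14)
(4) = (2*b^2 + 5*b + 2)/(8*b^2 - 16*b)
(5) = (u^2 - 16*u + 64)/(u - 7)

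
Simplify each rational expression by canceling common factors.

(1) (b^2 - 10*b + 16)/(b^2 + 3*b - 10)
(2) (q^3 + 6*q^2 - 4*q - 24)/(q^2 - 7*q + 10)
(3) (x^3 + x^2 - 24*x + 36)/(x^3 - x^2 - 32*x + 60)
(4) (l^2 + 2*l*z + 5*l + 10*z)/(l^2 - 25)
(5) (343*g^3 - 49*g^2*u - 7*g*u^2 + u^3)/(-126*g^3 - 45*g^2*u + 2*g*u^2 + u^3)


(1) = (b - 8)/(b + 5)
(2) = (q^2 + 8*q + 12)/(q - 5)
(3) = (x - 3)/(x - 5)
(4) = (l + 2*z)/(l - 5)
(5) = (-49*g^2 + u^2)/(18*g^2 + 9*g*u + u^2)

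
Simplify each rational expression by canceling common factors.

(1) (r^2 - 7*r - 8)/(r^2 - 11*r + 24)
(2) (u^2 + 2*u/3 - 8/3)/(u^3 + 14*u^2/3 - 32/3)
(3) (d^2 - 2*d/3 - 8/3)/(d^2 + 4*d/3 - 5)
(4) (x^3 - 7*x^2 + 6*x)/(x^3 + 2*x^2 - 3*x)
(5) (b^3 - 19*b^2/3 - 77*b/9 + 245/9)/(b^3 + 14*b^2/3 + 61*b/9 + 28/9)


(1) = (r + 1)/(r - 3)
(2) = 1/(u + 4)
(3) = (3*d^2 - 2*d - 8)/(3*d^2 + 4*d - 15)
(4) = (x - 6)/(x + 3)
(5) = (3*b^2 - 26*b + 35)/(3*b^2 + 7*b + 4)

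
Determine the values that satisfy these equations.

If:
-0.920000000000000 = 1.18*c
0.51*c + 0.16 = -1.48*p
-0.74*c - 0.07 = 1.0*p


Then:
No Solution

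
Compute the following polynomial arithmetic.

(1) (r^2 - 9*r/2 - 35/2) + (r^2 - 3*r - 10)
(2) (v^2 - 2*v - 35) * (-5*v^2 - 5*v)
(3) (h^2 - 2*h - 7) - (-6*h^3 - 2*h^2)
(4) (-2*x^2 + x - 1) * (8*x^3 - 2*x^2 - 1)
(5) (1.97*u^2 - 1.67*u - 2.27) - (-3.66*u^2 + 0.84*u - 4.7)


(1) = 2*r^2 - 15*r/2 - 55/2
(2) = -5*v^4 + 5*v^3 + 185*v^2 + 175*v
(3) = 6*h^3 + 3*h^2 - 2*h - 7
(4) = -16*x^5 + 12*x^4 - 10*x^3 + 4*x^2 - x + 1
(5) = 5.63*u^2 - 2.51*u + 2.43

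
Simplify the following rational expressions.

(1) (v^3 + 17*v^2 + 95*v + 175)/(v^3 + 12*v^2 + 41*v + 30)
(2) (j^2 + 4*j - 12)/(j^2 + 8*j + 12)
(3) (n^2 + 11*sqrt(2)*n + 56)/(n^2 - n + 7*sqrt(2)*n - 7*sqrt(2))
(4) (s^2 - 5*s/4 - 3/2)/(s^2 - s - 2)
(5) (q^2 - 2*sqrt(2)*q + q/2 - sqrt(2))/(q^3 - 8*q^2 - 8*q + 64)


(1) = (v^2 + 12*v + 35)/(v^2 + 7*v + 6)
(2) = (j - 2)/(j + 2)
(3) = (n + 4*sqrt(2))/(n - 1)
(4) = (4*s + 3)/(4*s + 4)
(5) = (2*q + 1)/(2*q^2 + q*(-16 + 4*sqrt(2)) - 32*sqrt(2))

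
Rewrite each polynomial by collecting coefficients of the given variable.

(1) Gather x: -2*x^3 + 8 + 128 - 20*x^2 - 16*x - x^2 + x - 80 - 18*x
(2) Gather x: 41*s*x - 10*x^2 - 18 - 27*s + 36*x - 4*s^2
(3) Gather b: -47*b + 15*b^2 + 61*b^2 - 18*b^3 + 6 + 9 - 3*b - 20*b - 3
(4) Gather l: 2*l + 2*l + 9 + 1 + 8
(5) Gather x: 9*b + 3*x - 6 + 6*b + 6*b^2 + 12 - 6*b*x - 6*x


(1) = -2*x^3 - 21*x^2 - 33*x + 56
(2) = -4*s^2 - 27*s - 10*x^2 + x*(41*s + 36) - 18
(3) = -18*b^3 + 76*b^2 - 70*b + 12
(4) = 4*l + 18
(5) = 6*b^2 + 15*b + x*(-6*b - 3) + 6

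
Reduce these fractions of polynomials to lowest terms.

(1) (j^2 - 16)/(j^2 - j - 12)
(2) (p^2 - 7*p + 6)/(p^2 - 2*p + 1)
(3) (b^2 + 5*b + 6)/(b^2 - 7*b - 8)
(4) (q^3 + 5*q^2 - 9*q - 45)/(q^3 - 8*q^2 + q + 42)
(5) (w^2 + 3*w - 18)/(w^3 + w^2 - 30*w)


(1) = (j + 4)/(j + 3)
(2) = (p - 6)/(p - 1)
(3) = (b^2 + 5*b + 6)/(b^2 - 7*b - 8)
(4) = (q^2 + 8*q + 15)/(q^2 - 5*q - 14)
(5) = (w - 3)/(w^2 - 5*w)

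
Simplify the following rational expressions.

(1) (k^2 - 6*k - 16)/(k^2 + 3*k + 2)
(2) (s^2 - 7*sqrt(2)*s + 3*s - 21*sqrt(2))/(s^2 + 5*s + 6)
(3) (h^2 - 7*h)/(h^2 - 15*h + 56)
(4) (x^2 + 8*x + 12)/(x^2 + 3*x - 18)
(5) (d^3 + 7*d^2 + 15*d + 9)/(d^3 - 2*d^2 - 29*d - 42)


(1) = (k - 8)/(k + 1)
(2) = (s - 7*sqrt(2))/(s + 2)
(3) = h/(h - 8)
(4) = (x + 2)/(x - 3)
(5) = (d^2 + 4*d + 3)/(d^2 - 5*d - 14)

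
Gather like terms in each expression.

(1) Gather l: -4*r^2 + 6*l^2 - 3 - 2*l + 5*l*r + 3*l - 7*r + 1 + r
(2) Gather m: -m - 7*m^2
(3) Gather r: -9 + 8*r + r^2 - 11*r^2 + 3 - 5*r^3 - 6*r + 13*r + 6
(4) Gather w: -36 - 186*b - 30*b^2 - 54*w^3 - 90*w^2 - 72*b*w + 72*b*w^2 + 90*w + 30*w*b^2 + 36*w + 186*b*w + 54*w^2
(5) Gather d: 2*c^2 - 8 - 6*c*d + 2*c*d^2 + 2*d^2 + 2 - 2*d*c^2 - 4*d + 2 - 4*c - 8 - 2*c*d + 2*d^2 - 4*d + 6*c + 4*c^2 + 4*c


(1) = 6*l^2 + l*(5*r + 1) - 4*r^2 - 6*r - 2
(2) = -7*m^2 - m
(3) = -5*r^3 - 10*r^2 + 15*r
(4) = -30*b^2 - 186*b - 54*w^3 + w^2*(72*b - 36) + w*(30*b^2 + 114*b + 126) - 36
(5) = 6*c^2 + 6*c + d^2*(2*c + 4) + d*(-2*c^2 - 8*c - 8) - 12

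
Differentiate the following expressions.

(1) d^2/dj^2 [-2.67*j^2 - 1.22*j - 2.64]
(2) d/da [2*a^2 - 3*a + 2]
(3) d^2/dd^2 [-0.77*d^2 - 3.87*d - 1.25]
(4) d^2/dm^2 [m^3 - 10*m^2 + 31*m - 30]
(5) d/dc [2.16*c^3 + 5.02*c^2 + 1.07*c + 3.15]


(1) = -5.34000000000000
(2) = 4*a - 3
(3) = -1.54000000000000
(4) = 6*m - 20
(5) = 6.48*c^2 + 10.04*c + 1.07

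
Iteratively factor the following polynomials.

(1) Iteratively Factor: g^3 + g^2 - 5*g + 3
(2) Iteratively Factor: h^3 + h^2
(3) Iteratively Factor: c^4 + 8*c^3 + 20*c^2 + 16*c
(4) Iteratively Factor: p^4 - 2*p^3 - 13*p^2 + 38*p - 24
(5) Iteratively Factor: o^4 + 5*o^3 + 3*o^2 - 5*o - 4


(1) = (g - 1)*(g^2 + 2*g - 3) = (g - 1)^2*(g + 3)
(2) = (h + 1)*(h^2) = h*(h + 1)*(h)
(3) = (c + 2)*(c^3 + 6*c^2 + 8*c) = (c + 2)^2*(c^2 + 4*c) = (c + 2)^2*(c + 4)*(c)
(4) = (p - 3)*(p^3 + p^2 - 10*p + 8) = (p - 3)*(p - 1)*(p^2 + 2*p - 8) = (p - 3)*(p - 2)*(p - 1)*(p + 4)
(5) = (o - 1)*(o^3 + 6*o^2 + 9*o + 4) = (o - 1)*(o + 1)*(o^2 + 5*o + 4) = (o - 1)*(o + 1)*(o + 4)*(o + 1)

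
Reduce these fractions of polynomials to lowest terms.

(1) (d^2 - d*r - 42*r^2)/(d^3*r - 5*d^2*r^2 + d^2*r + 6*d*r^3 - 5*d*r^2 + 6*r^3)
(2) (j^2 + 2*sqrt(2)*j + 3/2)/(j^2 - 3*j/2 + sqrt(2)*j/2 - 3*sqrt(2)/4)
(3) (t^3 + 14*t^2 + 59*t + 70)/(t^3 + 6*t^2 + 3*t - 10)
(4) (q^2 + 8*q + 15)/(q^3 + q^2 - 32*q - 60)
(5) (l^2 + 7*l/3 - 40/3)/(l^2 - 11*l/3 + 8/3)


(1) = (d^2 - d*r - 42*r^2)/(d^3*r - 5*d^2*r^2 + d^2*r + 6*d*r^3 - 5*d*r^2 + 6*r^3)
(2) = (8*j + 12*sqrt(2))/(8*j - 12)
(3) = (t + 7)/(t - 1)
(4) = (q + 3)/(q^2 - 4*q - 12)
(5) = (l + 5)/(l - 1)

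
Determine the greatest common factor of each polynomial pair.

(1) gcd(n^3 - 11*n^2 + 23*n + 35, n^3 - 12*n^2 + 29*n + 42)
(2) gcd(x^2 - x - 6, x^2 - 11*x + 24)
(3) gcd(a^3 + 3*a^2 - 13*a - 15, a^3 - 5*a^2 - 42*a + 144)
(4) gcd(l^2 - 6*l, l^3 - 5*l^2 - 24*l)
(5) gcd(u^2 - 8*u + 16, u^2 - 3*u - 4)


(1) = n^2 - 6*n - 7
(2) = gcd((x - 3)*(x + 2), (x - 8)*(x - 3)) = x - 3
(3) = gcd((a - 3)*(a + 1)*(a + 5), (a - 8)*(a - 3)*(a + 6)) = a - 3
(4) = l
(5) = u - 4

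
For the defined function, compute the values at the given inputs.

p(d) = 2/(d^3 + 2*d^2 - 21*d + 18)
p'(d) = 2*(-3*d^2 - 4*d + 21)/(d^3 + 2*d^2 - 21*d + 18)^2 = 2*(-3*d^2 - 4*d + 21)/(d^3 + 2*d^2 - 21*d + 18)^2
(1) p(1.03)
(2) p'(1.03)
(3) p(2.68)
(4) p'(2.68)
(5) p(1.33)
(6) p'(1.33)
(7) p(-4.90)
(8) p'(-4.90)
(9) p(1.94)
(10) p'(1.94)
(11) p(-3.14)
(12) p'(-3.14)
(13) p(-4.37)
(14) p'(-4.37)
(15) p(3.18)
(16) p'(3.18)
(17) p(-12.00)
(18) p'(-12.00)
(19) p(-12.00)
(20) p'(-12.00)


(1) = -4.81
(2) = 158.70
(3) = -0.43
(4) = -1.03
(5) = -0.50
(6) = 1.27
(7) = 0.04
(8) = -0.02
(9) = -0.25
(10) = 0.06
(11) = 0.03
(12) = 0.00
(13) = 0.03
(14) = -0.01
(15) = 0.56
(16) = -3.40
(17) = -0.00
(18) = -0.00
(19) = -0.00
(20) = -0.00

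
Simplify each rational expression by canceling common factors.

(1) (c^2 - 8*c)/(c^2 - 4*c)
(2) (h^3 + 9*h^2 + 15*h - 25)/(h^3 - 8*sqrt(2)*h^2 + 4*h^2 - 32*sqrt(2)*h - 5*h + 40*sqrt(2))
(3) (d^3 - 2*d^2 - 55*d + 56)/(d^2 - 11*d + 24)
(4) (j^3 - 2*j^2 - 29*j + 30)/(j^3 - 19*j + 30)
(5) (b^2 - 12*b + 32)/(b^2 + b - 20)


(1) = (c - 8)/(c - 4)
(2) = (h + 5)/(h - 8*sqrt(2))
(3) = (d^2 + 6*d - 7)/(d - 3)
(4) = (j^2 - 7*j + 6)/(j^2 - 5*j + 6)
(5) = (b - 8)/(b + 5)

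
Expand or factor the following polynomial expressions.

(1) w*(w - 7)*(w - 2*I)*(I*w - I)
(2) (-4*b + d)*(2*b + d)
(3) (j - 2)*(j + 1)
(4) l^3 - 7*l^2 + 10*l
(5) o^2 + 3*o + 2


(1) = I*w^4 + 2*w^3 - 8*I*w^3 - 16*w^2 + 7*I*w^2 + 14*w
(2) = -8*b^2 - 2*b*d + d^2
(3) = j^2 - j - 2
(4) = l*(l - 5)*(l - 2)
(5) = (o + 1)*(o + 2)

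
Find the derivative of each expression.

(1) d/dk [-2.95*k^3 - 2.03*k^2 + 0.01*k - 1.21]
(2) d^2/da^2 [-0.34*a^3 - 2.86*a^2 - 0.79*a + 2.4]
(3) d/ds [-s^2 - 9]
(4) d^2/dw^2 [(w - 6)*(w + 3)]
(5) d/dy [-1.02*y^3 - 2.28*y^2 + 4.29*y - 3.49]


(1) = -8.85*k^2 - 4.06*k + 0.01
(2) = -2.04*a - 5.72
(3) = -2*s
(4) = 2
(5) = -3.06*y^2 - 4.56*y + 4.29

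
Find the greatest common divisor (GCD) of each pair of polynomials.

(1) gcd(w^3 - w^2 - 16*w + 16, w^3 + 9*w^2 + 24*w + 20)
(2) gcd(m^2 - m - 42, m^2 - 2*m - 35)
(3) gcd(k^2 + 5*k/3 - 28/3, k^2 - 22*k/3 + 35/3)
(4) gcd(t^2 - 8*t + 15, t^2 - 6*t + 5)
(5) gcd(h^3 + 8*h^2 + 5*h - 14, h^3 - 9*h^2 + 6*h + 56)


(1) = gcd((w - 4)*(w - 1)*(w + 4), (w + 2)^2*(w + 5)) = 1
(2) = gcd((m - 7)*(m + 6), (m - 7)*(m + 5)) = m - 7
(3) = gcd((k - 7/3)*(k + 4), (k - 5)*(k - 7/3)) = k - 7/3
(4) = gcd((t - 5)*(t - 3), (t - 5)*(t - 1)) = t - 5
(5) = gcd((h - 1)*(h + 2)*(h + 7), (h - 7)*(h - 4)*(h + 2)) = h + 2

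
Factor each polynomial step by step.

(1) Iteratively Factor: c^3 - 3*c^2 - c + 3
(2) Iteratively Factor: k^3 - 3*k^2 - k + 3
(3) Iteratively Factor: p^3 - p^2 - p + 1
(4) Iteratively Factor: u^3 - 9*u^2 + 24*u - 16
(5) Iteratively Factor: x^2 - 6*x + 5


(1) = (c - 1)*(c^2 - 2*c - 3) = (c - 1)*(c + 1)*(c - 3)
(2) = (k + 1)*(k^2 - 4*k + 3) = (k - 3)*(k + 1)*(k - 1)
(3) = (p - 1)*(p^2 - 1) = (p - 1)^2*(p + 1)
(4) = (u - 4)*(u^2 - 5*u + 4) = (u - 4)*(u - 1)*(u - 4)
(5) = (x - 5)*(x - 1)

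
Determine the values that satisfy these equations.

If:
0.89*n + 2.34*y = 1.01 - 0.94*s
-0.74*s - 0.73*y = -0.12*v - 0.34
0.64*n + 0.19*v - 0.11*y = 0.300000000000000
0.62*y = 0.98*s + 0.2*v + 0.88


Then:
n = 1.84
s = -0.08
v = -4.75
y = -0.24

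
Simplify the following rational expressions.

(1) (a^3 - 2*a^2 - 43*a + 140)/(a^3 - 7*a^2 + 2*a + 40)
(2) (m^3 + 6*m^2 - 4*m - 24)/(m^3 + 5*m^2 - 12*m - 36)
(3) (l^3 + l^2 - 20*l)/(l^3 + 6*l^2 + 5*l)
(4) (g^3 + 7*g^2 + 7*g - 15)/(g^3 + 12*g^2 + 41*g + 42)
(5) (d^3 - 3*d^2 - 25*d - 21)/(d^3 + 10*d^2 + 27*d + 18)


(1) = (a + 7)/(a + 2)
(2) = (m - 2)/(m - 3)
(3) = (l - 4)/(l + 1)
(4) = (g^2 + 4*g - 5)/(g^2 + 9*g + 14)
(5) = (d - 7)/(d + 6)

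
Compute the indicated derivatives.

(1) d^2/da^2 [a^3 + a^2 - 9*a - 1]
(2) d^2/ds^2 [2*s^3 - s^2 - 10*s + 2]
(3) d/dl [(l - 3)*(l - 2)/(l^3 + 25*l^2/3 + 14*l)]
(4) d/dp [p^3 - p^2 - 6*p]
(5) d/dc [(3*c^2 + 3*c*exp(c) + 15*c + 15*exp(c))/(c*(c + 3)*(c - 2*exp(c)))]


(1) = 6*a + 2
(2) = 12*s - 2
(3) = 3*(-3*l^4 + 30*l^3 + 113*l^2 - 300*l - 252)/(l^2*(9*l^4 + 150*l^3 + 877*l^2 + 2100*l + 1764))
(4) = 3*p^2 - 2*p - 6
(5) = 3*(c*(c + 3)*(c - 2*exp(c))*(c*exp(c) + 2*c + 6*exp(c) + 5) + c*(c + 3)*(2*exp(c) - 1)*(c^2 + c*exp(c) + 5*c + 5*exp(c)) - c*(c - 2*exp(c))*(c^2 + c*exp(c) + 5*c + 5*exp(c)) - (c + 3)*(c - 2*exp(c))*(c^2 + c*exp(c) + 5*c + 5*exp(c)))/(c^2*(c + 3)^2*(c - 2*exp(c))^2)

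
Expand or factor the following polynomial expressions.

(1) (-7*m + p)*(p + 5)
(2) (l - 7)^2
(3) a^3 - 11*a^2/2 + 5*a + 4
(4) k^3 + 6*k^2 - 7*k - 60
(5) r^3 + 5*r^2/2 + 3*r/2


(1) = -7*m*p - 35*m + p^2 + 5*p
(2) = l^2 - 14*l + 49
(3) = (a - 4)*(a - 2)*(a + 1/2)
(4) = (k - 3)*(k + 4)*(k + 5)
(5) = r*(r + 1)*(r + 3/2)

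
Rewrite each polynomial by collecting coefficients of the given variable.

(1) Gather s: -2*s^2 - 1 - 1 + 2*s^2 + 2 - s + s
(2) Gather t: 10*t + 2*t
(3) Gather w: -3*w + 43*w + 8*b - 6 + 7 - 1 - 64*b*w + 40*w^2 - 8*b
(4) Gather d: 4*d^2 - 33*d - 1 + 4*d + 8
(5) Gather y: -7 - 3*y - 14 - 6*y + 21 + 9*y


(1) = 0
(2) = 12*t
(3) = 40*w^2 + w*(40 - 64*b)
(4) = 4*d^2 - 29*d + 7
(5) = 0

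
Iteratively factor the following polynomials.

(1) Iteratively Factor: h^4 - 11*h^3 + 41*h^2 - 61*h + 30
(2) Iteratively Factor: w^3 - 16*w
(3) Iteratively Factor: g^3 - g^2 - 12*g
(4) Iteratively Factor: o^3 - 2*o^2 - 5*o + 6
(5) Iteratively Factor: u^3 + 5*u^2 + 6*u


(1) = (h - 1)*(h^3 - 10*h^2 + 31*h - 30) = (h - 2)*(h - 1)*(h^2 - 8*h + 15) = (h - 5)*(h - 2)*(h - 1)*(h - 3)
(2) = (w)*(w^2 - 16) = w*(w - 4)*(w + 4)
(3) = (g - 4)*(g^2 + 3*g) = (g - 4)*(g + 3)*(g)
(4) = (o - 1)*(o^2 - o - 6) = (o - 1)*(o + 2)*(o - 3)
(5) = (u)*(u^2 + 5*u + 6) = u*(u + 3)*(u + 2)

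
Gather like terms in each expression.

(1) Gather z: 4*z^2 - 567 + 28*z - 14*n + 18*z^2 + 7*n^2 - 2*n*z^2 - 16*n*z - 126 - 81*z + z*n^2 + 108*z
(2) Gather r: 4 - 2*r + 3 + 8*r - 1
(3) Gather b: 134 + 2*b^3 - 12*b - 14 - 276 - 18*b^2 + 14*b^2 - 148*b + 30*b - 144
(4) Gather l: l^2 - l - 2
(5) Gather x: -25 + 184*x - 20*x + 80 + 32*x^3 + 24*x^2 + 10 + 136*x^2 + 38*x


(1) = 7*n^2 - 14*n + z^2*(22 - 2*n) + z*(n^2 - 16*n + 55) - 693
(2) = 6*r + 6
(3) = 2*b^3 - 4*b^2 - 130*b - 300
(4) = l^2 - l - 2
(5) = 32*x^3 + 160*x^2 + 202*x + 65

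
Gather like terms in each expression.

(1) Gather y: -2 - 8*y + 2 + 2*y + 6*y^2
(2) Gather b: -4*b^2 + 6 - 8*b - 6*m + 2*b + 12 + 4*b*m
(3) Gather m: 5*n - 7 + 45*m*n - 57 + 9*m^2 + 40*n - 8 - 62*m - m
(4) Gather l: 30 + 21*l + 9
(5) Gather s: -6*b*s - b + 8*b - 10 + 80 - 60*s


(1) = 6*y^2 - 6*y
(2) = -4*b^2 + b*(4*m - 6) - 6*m + 18
(3) = 9*m^2 + m*(45*n - 63) + 45*n - 72
(4) = 21*l + 39
(5) = 7*b + s*(-6*b - 60) + 70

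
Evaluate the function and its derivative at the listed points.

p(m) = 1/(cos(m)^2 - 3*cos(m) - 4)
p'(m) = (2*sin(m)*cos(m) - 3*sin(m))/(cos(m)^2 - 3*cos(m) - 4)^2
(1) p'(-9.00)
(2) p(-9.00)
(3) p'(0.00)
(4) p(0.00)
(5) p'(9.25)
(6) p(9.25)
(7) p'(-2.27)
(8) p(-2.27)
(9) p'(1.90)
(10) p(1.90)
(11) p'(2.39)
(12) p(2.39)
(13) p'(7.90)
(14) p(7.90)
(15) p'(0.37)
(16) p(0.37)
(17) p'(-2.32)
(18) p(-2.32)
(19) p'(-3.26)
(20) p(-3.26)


(1) = 10.43
(2) = -2.29
(3) = 0.00
(4) = -0.17
(5) = -149.84
(6) = -13.17
(7) = 1.20
(8) = -0.60
(9) = -0.40
(10) = -0.34
(11) = -1.88
(12) = -0.78
(13) = -0.21
(14) = -0.26
(15) = -0.01
(16) = -0.17
(17) = 1.43
(18) = -0.67
(19) = -481.90
(20) = -28.60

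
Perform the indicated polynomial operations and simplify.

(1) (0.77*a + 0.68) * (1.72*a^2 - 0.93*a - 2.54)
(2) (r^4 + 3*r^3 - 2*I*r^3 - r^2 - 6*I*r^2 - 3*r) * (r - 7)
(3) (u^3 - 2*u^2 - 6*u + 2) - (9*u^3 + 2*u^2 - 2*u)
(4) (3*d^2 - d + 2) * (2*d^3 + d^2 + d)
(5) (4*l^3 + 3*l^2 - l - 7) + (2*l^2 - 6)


(1) = 1.3244*a^3 + 0.4535*a^2 - 2.5882*a - 1.7272
(2) = r^5 - 4*r^4 - 2*I*r^4 - 22*r^3 + 8*I*r^3 + 4*r^2 + 42*I*r^2 + 21*r
(3) = -8*u^3 - 4*u^2 - 4*u + 2
(4) = 6*d^5 + d^4 + 6*d^3 + d^2 + 2*d
(5) = 4*l^3 + 5*l^2 - l - 13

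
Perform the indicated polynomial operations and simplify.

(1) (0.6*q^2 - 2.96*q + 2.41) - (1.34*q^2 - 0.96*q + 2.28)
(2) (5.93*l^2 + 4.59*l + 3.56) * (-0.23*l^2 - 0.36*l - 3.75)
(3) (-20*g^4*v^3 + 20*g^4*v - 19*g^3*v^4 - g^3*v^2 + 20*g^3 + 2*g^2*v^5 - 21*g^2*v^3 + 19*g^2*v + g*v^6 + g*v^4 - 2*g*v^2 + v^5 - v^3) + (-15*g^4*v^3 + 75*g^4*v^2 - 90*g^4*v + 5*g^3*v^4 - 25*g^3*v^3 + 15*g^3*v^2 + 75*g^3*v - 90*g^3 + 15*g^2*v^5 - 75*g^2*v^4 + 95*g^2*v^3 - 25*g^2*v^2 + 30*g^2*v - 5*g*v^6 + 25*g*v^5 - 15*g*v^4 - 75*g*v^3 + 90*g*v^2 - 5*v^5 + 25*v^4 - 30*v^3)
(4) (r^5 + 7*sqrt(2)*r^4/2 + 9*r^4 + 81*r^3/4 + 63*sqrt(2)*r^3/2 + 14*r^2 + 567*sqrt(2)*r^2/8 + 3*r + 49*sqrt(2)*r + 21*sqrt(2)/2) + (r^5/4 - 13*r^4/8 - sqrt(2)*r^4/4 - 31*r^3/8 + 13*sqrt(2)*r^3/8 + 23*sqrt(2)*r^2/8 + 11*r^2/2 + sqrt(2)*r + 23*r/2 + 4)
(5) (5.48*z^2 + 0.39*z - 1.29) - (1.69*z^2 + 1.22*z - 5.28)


(1) = -0.74*q^2 - 2.0*q + 0.13
(2) = -1.3639*l^4 - 3.1905*l^3 - 24.7087*l^2 - 18.4941*l - 13.35
(3) = -35*g^4*v^3 + 75*g^4*v^2 - 70*g^4*v - 14*g^3*v^4 - 25*g^3*v^3 + 14*g^3*v^2 + 75*g^3*v - 70*g^3 + 17*g^2*v^5 - 75*g^2*v^4 + 74*g^2*v^3 - 25*g^2*v^2 + 49*g^2*v - 4*g*v^6 + 25*g*v^5 - 14*g*v^4 - 75*g*v^3 + 88*g*v^2 - 4*v^5 + 25*v^4 - 31*v^3
(4) = 5*r^5/4 + 13*sqrt(2)*r^4/4 + 59*r^4/8 + 131*r^3/8 + 265*sqrt(2)*r^3/8 + 39*r^2/2 + 295*sqrt(2)*r^2/4 + 29*r/2 + 50*sqrt(2)*r + 4 + 21*sqrt(2)/2
(5) = 3.79*z^2 - 0.83*z + 3.99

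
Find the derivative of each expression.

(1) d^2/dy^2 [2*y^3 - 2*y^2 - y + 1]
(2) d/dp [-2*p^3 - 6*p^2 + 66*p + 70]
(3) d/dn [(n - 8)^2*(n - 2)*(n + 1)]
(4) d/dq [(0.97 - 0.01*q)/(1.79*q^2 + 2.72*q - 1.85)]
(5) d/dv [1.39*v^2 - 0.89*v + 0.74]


(1) = 12*y - 4
(2) = -6*p^2 - 12*p + 66
(3) = 4*n^3 - 51*n^2 + 156*n - 32
(4) = (0.0179*q^2 - 3.4726*q - 2.6199)/(3.2041*q^4 + 9.7376*q^3 + 0.7754*q^2 - 10.064*q + 3.4225)
(5) = 2.78*v - 0.89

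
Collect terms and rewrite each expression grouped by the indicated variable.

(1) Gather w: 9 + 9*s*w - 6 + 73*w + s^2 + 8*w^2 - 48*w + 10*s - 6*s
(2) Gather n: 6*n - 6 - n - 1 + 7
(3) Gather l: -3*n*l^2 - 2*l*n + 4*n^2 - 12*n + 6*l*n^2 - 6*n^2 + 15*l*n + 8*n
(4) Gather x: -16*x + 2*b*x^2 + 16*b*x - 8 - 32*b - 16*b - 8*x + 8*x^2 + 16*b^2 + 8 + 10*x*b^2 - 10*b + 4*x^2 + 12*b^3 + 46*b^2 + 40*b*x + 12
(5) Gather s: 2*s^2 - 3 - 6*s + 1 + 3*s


(1) = s^2 + 4*s + 8*w^2 + w*(9*s + 25) + 3
(2) = 5*n
(3) = -3*l^2*n + l*(6*n^2 + 13*n) - 2*n^2 - 4*n
(4) = 12*b^3 + 62*b^2 - 58*b + x^2*(2*b + 12) + x*(10*b^2 + 56*b - 24) + 12
(5) = 2*s^2 - 3*s - 2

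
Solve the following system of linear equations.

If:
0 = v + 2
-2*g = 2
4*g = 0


Then:
No Solution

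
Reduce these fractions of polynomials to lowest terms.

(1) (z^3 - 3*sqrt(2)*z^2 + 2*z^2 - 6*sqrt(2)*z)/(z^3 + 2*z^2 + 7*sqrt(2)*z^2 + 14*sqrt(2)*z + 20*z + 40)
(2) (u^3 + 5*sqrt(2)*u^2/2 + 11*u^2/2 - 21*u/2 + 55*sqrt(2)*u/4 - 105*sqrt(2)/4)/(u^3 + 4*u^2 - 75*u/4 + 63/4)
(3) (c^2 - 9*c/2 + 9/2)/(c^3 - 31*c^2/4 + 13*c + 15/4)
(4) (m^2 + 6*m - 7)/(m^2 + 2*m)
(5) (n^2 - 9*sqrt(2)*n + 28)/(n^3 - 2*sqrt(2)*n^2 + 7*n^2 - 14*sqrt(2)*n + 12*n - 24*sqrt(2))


(1) = (z^2 - 3*sqrt(2)*z)/(z^2 + 7*sqrt(2)*z + 20)
(2) = (16*u + 40*sqrt(2))/(16*u - 24)
(3) = (4*c - 6)/(4*c^2 - 19*c - 5)
(4) = (m^2 + 6*m - 7)/(m^2 + 2*m)
(5) = (n - 7*sqrt(2))/(n^2 + 7*n + 12)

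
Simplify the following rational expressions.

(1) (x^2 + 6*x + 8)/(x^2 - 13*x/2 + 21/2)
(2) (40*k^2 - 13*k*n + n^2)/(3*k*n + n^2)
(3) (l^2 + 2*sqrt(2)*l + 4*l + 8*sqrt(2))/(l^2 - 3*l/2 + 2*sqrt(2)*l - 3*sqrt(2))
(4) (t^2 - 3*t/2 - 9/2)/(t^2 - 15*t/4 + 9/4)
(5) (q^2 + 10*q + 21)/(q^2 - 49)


(1) = (2*x^2 + 12*x + 16)/(2*x^2 - 13*x + 21)
(2) = (40*k^2 - 13*k*n + n^2)/(3*k*n + n^2)
(3) = (2*l + 8)/(2*l - 3)
(4) = (4*t + 6)/(4*t - 3)
(5) = (q + 3)/(q - 7)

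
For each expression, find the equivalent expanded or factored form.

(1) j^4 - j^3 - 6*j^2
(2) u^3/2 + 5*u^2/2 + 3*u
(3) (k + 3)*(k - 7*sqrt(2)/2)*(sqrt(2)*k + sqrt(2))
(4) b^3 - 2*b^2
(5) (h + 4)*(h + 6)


(1) = j^2*(j - 3)*(j + 2)
(2) = u*(u/2 + 1)*(u + 3)
(3) = sqrt(2)*k^3 - 7*k^2 + 4*sqrt(2)*k^2 - 28*k + 3*sqrt(2)*k - 21
(4) = b^2*(b - 2)
(5) = h^2 + 10*h + 24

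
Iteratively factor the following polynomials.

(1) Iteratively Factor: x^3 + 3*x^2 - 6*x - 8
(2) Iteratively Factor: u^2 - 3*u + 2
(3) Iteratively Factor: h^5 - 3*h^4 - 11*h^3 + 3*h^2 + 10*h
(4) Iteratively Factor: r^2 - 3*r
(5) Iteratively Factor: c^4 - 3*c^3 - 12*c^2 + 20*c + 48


(1) = (x + 4)*(x^2 - x - 2) = (x - 2)*(x + 4)*(x + 1)
(2) = (u - 2)*(u - 1)
(3) = (h + 2)*(h^4 - 5*h^3 - h^2 + 5*h) = h*(h + 2)*(h^3 - 5*h^2 - h + 5) = h*(h - 1)*(h + 2)*(h^2 - 4*h - 5) = h*(h - 5)*(h - 1)*(h + 2)*(h + 1)
(4) = (r)*(r - 3)
(5) = (c + 2)*(c^3 - 5*c^2 - 2*c + 24) = (c - 4)*(c + 2)*(c^2 - c - 6) = (c - 4)*(c - 3)*(c + 2)*(c + 2)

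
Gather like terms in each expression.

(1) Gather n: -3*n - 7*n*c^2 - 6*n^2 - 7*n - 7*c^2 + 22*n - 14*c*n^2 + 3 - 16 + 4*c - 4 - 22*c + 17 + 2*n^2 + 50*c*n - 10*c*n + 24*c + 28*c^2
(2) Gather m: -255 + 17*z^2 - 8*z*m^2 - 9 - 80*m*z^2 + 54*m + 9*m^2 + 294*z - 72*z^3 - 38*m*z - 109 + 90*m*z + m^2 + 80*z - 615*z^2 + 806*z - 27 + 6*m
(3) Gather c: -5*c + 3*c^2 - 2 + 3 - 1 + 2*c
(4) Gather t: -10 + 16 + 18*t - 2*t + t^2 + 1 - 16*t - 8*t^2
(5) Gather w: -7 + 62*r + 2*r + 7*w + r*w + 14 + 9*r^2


(1) = 21*c^2 + 6*c + n^2*(-14*c - 4) + n*(-7*c^2 + 40*c + 12)
(2) = m^2*(10 - 8*z) + m*(-80*z^2 + 52*z + 60) - 72*z^3 - 598*z^2 + 1180*z - 400
(3) = 3*c^2 - 3*c
(4) = 7 - 7*t^2
(5) = 9*r^2 + 64*r + w*(r + 7) + 7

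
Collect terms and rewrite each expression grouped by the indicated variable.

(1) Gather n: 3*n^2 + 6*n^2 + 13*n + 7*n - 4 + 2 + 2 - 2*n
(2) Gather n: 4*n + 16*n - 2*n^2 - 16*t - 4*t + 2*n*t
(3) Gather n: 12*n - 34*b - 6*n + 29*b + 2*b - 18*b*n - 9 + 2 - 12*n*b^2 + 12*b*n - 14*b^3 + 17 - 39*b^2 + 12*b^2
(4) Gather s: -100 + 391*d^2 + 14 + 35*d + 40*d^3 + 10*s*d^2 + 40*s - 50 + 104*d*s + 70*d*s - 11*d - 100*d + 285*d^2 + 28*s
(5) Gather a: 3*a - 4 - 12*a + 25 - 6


(1) = 9*n^2 + 18*n
(2) = -2*n^2 + n*(2*t + 20) - 20*t
(3) = -14*b^3 - 27*b^2 - 3*b + n*(-12*b^2 - 6*b + 6) + 10
(4) = 40*d^3 + 676*d^2 - 76*d + s*(10*d^2 + 174*d + 68) - 136
(5) = 15 - 9*a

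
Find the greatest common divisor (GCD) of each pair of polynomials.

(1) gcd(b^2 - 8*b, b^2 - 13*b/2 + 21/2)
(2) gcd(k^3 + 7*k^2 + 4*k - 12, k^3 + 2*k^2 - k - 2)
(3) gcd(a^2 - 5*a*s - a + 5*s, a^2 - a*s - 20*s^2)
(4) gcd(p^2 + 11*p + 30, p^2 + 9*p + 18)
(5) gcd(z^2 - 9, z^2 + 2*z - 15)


(1) = gcd(b*(b - 8), (b - 7/2)*(b - 3)) = 1
(2) = gcd((k - 1)*(k + 2)*(k + 6), (k - 1)*(k + 1)*(k + 2)) = k^2 + k - 2
(3) = -a + 5*s
(4) = p + 6
(5) = gcd((z - 3)*(z + 3), (z - 3)*(z + 5)) = z - 3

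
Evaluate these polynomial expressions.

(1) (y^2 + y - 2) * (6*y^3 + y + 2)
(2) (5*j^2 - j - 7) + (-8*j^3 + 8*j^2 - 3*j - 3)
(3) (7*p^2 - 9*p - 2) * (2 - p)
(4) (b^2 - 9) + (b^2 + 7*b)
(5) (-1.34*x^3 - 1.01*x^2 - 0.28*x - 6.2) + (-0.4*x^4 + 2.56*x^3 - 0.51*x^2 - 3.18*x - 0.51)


(1) = 6*y^5 + 6*y^4 - 11*y^3 + 3*y^2 - 4
(2) = -8*j^3 + 13*j^2 - 4*j - 10
(3) = -7*p^3 + 23*p^2 - 16*p - 4
(4) = 2*b^2 + 7*b - 9
(5) = -0.4*x^4 + 1.22*x^3 - 1.52*x^2 - 3.46*x - 6.71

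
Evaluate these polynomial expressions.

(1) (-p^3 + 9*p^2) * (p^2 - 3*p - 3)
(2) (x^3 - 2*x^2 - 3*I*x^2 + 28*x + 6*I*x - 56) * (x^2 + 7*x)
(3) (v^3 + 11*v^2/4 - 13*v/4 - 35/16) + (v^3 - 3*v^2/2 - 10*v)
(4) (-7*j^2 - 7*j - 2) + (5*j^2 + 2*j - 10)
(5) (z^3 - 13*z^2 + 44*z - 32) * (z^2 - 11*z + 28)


(1) = -p^5 + 12*p^4 - 24*p^3 - 27*p^2
(2) = x^5 + 5*x^4 - 3*I*x^4 + 14*x^3 - 15*I*x^3 + 140*x^2 + 42*I*x^2 - 392*x
(3) = 2*v^3 + 5*v^2/4 - 53*v/4 - 35/16
(4) = -2*j^2 - 5*j - 12
(5) = z^5 - 24*z^4 + 215*z^3 - 880*z^2 + 1584*z - 896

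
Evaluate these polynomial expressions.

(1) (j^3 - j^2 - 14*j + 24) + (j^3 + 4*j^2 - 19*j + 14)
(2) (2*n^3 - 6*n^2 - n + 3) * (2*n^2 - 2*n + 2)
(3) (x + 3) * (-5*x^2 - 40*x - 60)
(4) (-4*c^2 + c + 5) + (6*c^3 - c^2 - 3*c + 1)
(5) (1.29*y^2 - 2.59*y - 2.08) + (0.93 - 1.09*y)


(1) = 2*j^3 + 3*j^2 - 33*j + 38
(2) = 4*n^5 - 16*n^4 + 14*n^3 - 4*n^2 - 8*n + 6
(3) = -5*x^3 - 55*x^2 - 180*x - 180
(4) = 6*c^3 - 5*c^2 - 2*c + 6
(5) = 1.29*y^2 - 3.68*y - 1.15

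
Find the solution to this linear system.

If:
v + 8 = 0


Then:
v = -8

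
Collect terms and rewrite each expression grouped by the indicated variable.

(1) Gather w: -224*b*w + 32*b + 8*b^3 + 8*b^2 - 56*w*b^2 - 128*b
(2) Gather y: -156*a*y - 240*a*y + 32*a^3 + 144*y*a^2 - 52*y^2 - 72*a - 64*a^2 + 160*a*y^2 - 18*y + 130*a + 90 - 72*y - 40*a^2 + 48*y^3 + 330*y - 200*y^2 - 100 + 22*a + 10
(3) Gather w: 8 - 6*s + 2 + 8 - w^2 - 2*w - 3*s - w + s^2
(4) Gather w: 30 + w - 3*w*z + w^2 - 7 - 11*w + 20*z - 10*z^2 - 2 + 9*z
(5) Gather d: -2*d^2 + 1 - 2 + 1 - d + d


(1) = 8*b^3 + 8*b^2 - 96*b + w*(-56*b^2 - 224*b)
(2) = 32*a^3 - 104*a^2 + 80*a + 48*y^3 + y^2*(160*a - 252) + y*(144*a^2 - 396*a + 240)
(3) = s^2 - 9*s - w^2 - 3*w + 18
(4) = w^2 + w*(-3*z - 10) - 10*z^2 + 29*z + 21
(5) = -2*d^2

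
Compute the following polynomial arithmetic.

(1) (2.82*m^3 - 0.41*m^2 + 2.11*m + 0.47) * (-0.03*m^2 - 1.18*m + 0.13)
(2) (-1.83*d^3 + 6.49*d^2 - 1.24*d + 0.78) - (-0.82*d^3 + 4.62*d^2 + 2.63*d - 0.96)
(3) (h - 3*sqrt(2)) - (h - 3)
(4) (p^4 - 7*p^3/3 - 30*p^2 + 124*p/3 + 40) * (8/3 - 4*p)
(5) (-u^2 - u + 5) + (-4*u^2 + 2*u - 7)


(1) = -0.0846*m^5 - 3.3153*m^4 + 0.7871*m^3 - 2.5572*m^2 - 0.2803*m + 0.0611
(2) = -1.01*d^3 + 1.87*d^2 - 3.87*d + 1.74
(3) = 3 - 3*sqrt(2)
(4) = -4*p^5 + 12*p^4 + 1024*p^3/9 - 736*p^2/3 - 448*p/9 + 320/3
(5) = -5*u^2 + u - 2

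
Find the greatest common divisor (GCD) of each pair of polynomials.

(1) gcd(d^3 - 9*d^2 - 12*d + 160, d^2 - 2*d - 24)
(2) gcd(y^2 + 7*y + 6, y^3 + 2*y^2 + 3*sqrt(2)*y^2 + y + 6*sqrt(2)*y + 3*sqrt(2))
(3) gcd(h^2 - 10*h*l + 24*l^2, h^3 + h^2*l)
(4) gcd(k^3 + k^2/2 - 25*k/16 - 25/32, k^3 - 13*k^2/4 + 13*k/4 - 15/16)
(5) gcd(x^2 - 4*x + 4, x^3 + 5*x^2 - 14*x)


(1) = gcd((d - 8)*(d - 5)*(d + 4), (d - 6)*(d + 4)) = d + 4
(2) = gcd((y + 1)*(y + 6), (y + 1)^2*(y + 3*sqrt(2))) = y + 1
(3) = 1
(4) = gcd((k - 5/4)*(k + 1/2)*(k + 5/4), (k - 3/2)*(k - 5/4)*(k - 1/2)) = k - 5/4
(5) = x - 2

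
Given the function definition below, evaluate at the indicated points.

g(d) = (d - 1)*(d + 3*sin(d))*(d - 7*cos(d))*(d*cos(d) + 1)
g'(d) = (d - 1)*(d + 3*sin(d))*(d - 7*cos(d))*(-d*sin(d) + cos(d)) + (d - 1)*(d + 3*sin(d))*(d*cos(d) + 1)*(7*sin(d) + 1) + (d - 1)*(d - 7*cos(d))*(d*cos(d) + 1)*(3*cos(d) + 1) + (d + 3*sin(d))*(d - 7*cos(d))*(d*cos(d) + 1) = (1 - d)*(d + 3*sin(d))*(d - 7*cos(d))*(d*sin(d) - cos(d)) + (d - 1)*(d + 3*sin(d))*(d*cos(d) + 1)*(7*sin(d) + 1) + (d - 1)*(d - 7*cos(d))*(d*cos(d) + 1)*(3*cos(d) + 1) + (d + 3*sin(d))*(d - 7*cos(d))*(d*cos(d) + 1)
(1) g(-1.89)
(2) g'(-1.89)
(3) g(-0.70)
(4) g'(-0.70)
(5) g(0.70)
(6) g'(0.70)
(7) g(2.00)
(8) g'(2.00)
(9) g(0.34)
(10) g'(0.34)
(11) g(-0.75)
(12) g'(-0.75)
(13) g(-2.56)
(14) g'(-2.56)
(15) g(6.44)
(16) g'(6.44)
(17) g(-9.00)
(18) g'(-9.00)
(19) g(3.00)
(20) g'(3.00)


(1) = 6.69
(2) = -134.43
(3) = -12.59
(4) = 7.36
(5) = 5.64
(6) = -17.28
(7) = 3.90
(8) = -42.38
(9) = 7.31
(10) = 10.50
(11) = -12.96
(12) = 7.56
(13) = 154.67
(14) = -232.34
(15) = -131.16
(16) = 480.04
(17) = -2469.38
(18) = -706.19
(19) = -133.93
(20) = -112.80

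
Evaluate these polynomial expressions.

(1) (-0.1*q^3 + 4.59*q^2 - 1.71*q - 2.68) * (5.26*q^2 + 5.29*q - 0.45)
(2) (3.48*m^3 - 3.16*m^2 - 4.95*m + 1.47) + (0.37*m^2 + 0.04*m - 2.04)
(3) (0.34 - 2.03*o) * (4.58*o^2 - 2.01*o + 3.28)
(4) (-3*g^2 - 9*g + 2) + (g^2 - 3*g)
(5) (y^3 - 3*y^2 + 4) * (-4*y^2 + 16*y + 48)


(1) = -0.526*q^5 + 23.6144*q^4 + 15.3315*q^3 - 25.2082*q^2 - 13.4077*q + 1.206
(2) = 3.48*m^3 - 2.79*m^2 - 4.91*m - 0.57
(3) = -9.2974*o^3 + 5.6375*o^2 - 7.3418*o + 1.1152
(4) = -2*g^2 - 12*g + 2
(5) = -4*y^5 + 28*y^4 - 160*y^2 + 64*y + 192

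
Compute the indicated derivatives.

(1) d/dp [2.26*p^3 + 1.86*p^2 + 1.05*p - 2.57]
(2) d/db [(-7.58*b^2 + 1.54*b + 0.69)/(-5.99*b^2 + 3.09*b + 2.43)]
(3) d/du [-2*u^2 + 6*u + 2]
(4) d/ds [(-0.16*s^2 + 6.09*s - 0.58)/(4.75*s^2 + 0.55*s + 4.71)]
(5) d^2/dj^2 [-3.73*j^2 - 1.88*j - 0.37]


(1) = 6.78*p^2 + 3.72*p + 1.05
(2) = (-14.1976*b^2 - 28.5726*b + 1.6101)/(35.8801*b^4 - 37.0182*b^3 - 19.5633*b^2 + 15.0174*b + 5.9049)
(3) = 6 - 4*u
(4) = (-29.0155*s^2 + 4.0028*s + 29.0029)/(22.5625*s^4 + 5.225*s^3 + 45.0475*s^2 + 5.181*s + 22.1841)
(5) = -7.46000000000000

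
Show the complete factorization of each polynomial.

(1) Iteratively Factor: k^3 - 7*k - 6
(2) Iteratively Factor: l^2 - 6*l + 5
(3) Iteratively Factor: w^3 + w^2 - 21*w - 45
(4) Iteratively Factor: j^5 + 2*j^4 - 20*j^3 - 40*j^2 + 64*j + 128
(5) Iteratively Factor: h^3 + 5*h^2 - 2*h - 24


(1) = (k + 2)*(k^2 - 2*k - 3) = (k - 3)*(k + 2)*(k + 1)
(2) = (l - 1)*(l - 5)
(3) = (w + 3)*(w^2 - 2*w - 15) = (w - 5)*(w + 3)*(w + 3)
(4) = (j + 4)*(j^4 - 2*j^3 - 12*j^2 + 8*j + 32) = (j - 2)*(j + 4)*(j^3 - 12*j - 16) = (j - 2)*(j + 2)*(j + 4)*(j^2 - 2*j - 8) = (j - 4)*(j - 2)*(j + 2)*(j + 4)*(j + 2)
(5) = (h + 4)*(h^2 + h - 6) = (h - 2)*(h + 4)*(h + 3)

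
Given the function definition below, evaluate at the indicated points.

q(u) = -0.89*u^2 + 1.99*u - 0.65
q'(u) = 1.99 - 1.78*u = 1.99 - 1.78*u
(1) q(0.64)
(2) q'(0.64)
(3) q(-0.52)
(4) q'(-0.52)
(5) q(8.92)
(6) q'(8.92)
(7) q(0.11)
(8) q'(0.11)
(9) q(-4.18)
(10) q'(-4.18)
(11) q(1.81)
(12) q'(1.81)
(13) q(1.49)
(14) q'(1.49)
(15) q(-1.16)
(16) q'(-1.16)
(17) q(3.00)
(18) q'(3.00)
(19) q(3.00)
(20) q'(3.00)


(1) = 0.26
(2) = 0.85
(3) = -1.93
(4) = 2.92
(5) = -53.71
(6) = -13.89
(7) = -0.44
(8) = 1.79
(9) = -24.52
(10) = 9.43
(11) = 0.04
(12) = -1.23
(13) = 0.34
(14) = -0.66
(15) = -4.16
(16) = 4.05
(17) = -2.69
(18) = -3.35
(19) = -2.69
(20) = -3.35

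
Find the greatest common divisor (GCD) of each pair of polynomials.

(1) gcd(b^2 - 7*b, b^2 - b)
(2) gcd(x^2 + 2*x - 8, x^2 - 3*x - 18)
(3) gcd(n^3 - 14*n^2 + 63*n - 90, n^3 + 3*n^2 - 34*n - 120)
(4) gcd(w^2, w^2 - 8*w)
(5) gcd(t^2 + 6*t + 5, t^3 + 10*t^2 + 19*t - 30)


(1) = b
(2) = 1
(3) = gcd((n - 6)*(n - 5)*(n - 3), (n - 6)*(n + 4)*(n + 5)) = n - 6
(4) = w
(5) = gcd((t + 1)*(t + 5), (t - 1)*(t + 5)*(t + 6)) = t + 5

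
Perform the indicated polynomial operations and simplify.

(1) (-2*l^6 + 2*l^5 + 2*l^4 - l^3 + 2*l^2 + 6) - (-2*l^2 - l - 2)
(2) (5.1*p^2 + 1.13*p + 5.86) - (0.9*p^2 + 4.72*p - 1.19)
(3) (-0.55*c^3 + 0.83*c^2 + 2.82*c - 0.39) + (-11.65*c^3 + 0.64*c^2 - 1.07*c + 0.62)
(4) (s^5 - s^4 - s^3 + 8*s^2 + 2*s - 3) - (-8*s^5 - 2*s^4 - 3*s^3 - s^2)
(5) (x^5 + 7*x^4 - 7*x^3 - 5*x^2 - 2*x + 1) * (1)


(1) = -2*l^6 + 2*l^5 + 2*l^4 - l^3 + 4*l^2 + l + 8
(2) = 4.2*p^2 - 3.59*p + 7.05
(3) = -12.2*c^3 + 1.47*c^2 + 1.75*c + 0.23
(4) = 9*s^5 + s^4 + 2*s^3 + 9*s^2 + 2*s - 3
(5) = x^5 + 7*x^4 - 7*x^3 - 5*x^2 - 2*x + 1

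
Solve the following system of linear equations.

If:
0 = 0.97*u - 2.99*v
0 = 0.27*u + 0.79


Then:
u = -2.93
v = -0.95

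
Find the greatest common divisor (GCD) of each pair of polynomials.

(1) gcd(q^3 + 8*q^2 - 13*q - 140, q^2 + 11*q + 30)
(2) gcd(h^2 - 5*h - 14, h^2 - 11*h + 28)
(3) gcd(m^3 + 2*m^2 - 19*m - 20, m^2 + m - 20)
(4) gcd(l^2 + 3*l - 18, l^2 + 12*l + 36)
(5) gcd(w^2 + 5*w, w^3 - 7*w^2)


(1) = q + 5
(2) = gcd((h - 7)*(h + 2), (h - 7)*(h - 4)) = h - 7
(3) = gcd((m - 4)*(m + 1)*(m + 5), (m - 4)*(m + 5)) = m^2 + m - 20
(4) = gcd((l - 3)*(l + 6), (l + 6)^2) = l + 6
(5) = w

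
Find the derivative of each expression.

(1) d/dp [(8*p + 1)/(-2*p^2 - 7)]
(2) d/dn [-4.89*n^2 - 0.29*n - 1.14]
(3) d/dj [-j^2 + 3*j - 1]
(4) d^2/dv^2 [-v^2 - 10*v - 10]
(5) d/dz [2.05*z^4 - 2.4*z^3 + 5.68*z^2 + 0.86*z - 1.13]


(1) = 4*(4*p^2 + p - 14)/(4*p^4 + 28*p^2 + 49)
(2) = -9.78*n - 0.29
(3) = 3 - 2*j
(4) = -2
(5) = 8.2*z^3 - 7.2*z^2 + 11.36*z + 0.86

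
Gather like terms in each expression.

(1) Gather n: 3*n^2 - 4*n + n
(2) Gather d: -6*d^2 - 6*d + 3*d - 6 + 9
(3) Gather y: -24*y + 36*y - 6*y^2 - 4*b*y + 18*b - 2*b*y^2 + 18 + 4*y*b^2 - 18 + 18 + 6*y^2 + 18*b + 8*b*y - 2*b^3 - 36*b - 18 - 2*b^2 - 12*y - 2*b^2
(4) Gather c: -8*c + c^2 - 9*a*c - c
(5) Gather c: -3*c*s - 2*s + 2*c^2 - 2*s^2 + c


(1) = 3*n^2 - 3*n
(2) = -6*d^2 - 3*d + 3
(3) = -2*b^3 - 4*b^2 - 2*b*y^2 + y*(4*b^2 + 4*b)
(4) = c^2 + c*(-9*a - 9)
(5) = 2*c^2 + c*(1 - 3*s) - 2*s^2 - 2*s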